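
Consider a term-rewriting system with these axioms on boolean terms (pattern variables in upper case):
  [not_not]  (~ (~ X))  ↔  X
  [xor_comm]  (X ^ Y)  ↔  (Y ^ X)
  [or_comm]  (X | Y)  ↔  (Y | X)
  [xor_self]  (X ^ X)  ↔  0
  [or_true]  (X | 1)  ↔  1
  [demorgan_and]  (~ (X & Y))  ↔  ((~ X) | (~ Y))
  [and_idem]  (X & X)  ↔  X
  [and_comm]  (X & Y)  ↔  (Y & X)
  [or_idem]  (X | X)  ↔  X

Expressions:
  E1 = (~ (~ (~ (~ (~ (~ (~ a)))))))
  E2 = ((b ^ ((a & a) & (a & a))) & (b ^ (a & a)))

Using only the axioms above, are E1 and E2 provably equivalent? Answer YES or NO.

NO

The axioms are sound identities: if E1 ↔* E2 then E1 and E2 evaluate identically under any assignment.
Under a=0, b=0: E1 evaluates to 1, E2 to 0. Distinct ⇒ no rewrite sequence connects them.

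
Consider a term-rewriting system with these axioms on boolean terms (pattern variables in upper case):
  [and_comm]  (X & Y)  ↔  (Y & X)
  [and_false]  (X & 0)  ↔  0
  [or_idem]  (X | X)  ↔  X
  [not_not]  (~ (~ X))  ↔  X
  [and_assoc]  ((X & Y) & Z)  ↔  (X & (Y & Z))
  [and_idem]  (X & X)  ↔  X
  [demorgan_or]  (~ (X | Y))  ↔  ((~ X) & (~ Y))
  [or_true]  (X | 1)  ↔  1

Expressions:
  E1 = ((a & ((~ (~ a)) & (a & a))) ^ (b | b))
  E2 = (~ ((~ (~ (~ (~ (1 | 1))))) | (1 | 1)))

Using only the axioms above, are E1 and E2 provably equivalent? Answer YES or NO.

NO

Every axiom is a valid identity, so a rewrite proof would force E1 and E2 to agree under every assignment.
At a=0, b=1: E1 = 1 but E2 = 0; they differ, so no derivation exists.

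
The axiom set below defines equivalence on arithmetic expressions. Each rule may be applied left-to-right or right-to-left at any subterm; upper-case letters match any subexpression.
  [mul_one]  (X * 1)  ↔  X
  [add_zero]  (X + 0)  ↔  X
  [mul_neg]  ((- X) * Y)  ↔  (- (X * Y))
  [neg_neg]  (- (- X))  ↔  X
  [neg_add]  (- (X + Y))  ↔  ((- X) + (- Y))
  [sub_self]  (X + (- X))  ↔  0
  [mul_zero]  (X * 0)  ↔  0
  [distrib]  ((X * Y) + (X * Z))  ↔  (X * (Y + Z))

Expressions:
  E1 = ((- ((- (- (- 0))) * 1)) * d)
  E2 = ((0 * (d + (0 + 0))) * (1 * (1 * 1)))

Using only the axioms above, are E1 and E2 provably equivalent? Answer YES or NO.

YES

(1) ((- (- (- 0))) * 1)  =[mul_one →]=  (- (- (- 0)))    ⊢ ((- (- (- (- 0)))) * d)
(2) (- (- 0))  =[neg_neg →]=  0    ⊢ ((- (- 0)) * d)
(3) (- (- 0))  =[neg_neg →]=  0    ⊢ (0 * d)
(4) d  =[add_zero ←]=  (d + 0)    ⊢ (0 * (d + 0))
(5) (0 * (d + 0))  =[mul_one ←]=  ((0 * (d + 0)) * 1)
(6) 1  =[mul_one ←]=  (1 * 1)    ⊢ ((0 * (d + 0)) * (1 * 1))
(7) 1  =[mul_one ←]=  (1 * 1)    ⊢ ((0 * (d + 0)) * (1 * (1 * 1)))
(8) 0  =[add_zero ←]=  (0 + 0)    ⊢ E2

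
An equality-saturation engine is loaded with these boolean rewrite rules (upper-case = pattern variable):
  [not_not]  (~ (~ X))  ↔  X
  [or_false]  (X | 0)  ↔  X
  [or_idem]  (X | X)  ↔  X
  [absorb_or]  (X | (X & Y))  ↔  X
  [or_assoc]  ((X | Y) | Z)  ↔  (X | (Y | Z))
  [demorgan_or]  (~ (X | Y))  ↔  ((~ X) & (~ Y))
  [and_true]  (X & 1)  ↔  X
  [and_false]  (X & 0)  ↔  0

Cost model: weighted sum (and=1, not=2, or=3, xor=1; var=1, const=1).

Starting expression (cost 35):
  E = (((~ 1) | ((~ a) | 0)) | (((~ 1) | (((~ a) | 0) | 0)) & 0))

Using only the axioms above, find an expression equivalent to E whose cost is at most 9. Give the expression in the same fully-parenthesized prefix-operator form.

((~ 1) | (~ a))   [cost 9]

step 1: or_false (→) rewrites (((~ a) | 0) | 0) into ((~ a) | 0), now (((~ 1) | ((~ a) | 0)) | (((~ 1) | ((~ a) | 0)) & 0))
step 2: absorb_or (→) rewrites (((~ 1) | ((~ a) | 0)) | (((~ 1) | ((~ a) | 0)) & 0)) into ((~ 1) | ((~ a) | 0))
step 3: or_false (→) rewrites ((~ a) | 0) into (~ a), reaching cost 9 (bound 9)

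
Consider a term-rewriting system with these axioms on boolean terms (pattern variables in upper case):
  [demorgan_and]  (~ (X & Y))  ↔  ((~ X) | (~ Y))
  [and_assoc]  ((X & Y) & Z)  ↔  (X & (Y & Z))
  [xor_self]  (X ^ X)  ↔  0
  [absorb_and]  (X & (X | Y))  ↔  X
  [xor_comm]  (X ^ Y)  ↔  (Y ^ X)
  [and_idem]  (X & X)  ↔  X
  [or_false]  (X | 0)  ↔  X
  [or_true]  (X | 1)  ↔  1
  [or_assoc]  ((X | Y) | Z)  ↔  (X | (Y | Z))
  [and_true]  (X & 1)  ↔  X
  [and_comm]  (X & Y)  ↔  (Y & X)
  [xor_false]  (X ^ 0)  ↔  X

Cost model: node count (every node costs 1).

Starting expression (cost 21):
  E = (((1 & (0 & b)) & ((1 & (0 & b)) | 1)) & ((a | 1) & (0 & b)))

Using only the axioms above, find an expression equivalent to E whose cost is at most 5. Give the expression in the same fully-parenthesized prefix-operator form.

(1 & (0 & b))   [cost 5]

(1) (a | 1)  =[or_true →]=  1    ⊢ (((1 & (0 & b)) & ((1 & (0 & b)) | 1)) & (1 & (0 & b)))
(2) ((1 & (0 & b)) & ((1 & (0 & b)) | 1))  =[absorb_and →]=  (1 & (0 & b))    ⊢ ((1 & (0 & b)) & (1 & (0 & b)))
(3) ((1 & (0 & b)) & (1 & (0 & b)))  =[and_idem →]=  (1 & (0 & b))    ⊢ cost 5, within 5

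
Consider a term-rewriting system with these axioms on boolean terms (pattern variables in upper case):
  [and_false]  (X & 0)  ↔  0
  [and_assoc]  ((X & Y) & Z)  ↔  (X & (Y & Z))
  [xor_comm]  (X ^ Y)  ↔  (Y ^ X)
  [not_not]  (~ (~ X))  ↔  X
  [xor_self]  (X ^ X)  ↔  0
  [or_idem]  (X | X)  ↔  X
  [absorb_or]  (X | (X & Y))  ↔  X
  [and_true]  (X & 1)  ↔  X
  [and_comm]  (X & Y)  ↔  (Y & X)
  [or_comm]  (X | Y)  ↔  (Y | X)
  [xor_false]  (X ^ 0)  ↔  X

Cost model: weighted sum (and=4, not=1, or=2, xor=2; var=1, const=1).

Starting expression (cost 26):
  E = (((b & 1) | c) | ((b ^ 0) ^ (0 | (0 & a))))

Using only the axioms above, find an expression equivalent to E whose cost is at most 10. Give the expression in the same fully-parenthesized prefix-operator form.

1. [xor_false →] (b ^ 0)  →  b;  E = (((b & 1) | c) | (b ^ (0 | (0 & a))))
2. [absorb_or →] (0 | (0 & a))  →  0;  E = (((b & 1) | c) | (b ^ 0))
3. [and_true →] (b & 1)  →  b;  cost 10 ≤ 10, done

((b | c) | (b ^ 0))   [cost 10]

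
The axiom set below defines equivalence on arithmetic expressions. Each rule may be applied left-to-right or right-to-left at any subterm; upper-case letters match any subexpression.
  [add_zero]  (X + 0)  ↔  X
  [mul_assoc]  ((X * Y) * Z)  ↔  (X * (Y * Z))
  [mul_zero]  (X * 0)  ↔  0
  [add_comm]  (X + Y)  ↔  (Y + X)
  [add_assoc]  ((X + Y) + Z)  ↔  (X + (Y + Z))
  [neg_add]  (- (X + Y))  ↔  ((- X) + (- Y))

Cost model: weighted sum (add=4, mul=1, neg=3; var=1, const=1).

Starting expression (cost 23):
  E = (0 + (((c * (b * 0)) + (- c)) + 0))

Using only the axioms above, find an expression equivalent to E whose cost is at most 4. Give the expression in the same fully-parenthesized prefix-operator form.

(- c)   [cost 4]

step 1: add_zero (→) rewrites (((c * (b * 0)) + (- c)) + 0) into ((c * (b * 0)) + (- c)), now (0 + ((c * (b * 0)) + (- c)))
step 2: mul_zero (→) rewrites (b * 0) into 0, now (0 + ((c * 0) + (- c)))
step 3: add_comm (→) rewrites (0 + ((c * 0) + (- c))) into (((c * 0) + (- c)) + 0)
step 4: add_comm (→) rewrites ((c * 0) + (- c)) into ((- c) + (c * 0)), now (((- c) + (c * 0)) + 0)
step 5: mul_zero (→) rewrites (c * 0) into 0, now (((- c) + 0) + 0)
step 6: add_zero (→) rewrites (((- c) + 0) + 0) into ((- c) + 0)
step 7: add_zero (→) rewrites ((- c) + 0) into (- c), reaching cost 4 (bound 4)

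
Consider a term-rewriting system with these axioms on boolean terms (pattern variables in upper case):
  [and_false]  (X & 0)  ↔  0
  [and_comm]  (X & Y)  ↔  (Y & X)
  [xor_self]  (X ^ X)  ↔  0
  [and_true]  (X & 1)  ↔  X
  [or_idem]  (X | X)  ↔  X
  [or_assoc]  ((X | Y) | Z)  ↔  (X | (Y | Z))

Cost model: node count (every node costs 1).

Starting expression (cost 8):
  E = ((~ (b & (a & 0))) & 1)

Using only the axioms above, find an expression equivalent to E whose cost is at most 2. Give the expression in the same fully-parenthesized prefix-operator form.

(~ 0)   [cost 2]

(1) (a & 0)  =[and_false →]=  0    ⊢ ((~ (b & 0)) & 1)
(2) (b & 0)  =[and_false →]=  0    ⊢ ((~ 0) & 1)
(3) ((~ 0) & 1)  =[and_true →]=  (~ 0)    ⊢ cost 2, within 2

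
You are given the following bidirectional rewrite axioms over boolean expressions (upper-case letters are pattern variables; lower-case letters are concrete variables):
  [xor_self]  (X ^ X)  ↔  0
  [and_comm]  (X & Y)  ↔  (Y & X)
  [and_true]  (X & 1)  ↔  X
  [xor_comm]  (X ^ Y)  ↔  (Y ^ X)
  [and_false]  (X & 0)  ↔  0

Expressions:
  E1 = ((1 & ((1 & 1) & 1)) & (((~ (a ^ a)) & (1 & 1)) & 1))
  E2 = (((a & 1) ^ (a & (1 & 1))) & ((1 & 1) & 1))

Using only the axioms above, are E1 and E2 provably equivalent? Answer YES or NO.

All listed rules preserve value, hence provable equivalence implies equal values everywhere; look for a separating assignment.
a=0 gives E1 ↦ 1, E2 ↦ 0; values differ ⇒ not provably equivalent.

NO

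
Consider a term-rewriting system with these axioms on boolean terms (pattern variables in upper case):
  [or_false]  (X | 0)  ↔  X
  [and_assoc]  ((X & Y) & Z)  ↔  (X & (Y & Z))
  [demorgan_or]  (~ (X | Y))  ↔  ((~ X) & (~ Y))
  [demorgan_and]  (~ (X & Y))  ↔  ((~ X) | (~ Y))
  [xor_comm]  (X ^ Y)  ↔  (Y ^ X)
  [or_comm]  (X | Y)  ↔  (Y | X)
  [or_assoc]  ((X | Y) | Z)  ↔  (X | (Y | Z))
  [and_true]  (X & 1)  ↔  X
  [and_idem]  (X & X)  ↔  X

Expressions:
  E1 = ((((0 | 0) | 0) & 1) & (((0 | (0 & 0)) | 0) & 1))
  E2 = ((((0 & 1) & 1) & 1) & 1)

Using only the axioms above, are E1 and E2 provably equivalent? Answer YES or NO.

YES

step 1: and_idem (→) rewrites (0 & 0) into 0, now ((((0 | 0) | 0) & 1) & (((0 | 0) | 0) & 1))
step 2: and_idem (→) rewrites ((((0 | 0) | 0) & 1) & (((0 | 0) | 0) & 1)) into (((0 | 0) | 0) & 1)
step 3: or_false (→) rewrites ((0 | 0) | 0) into (0 | 0), now ((0 | 0) & 1)
step 4: or_false (→) rewrites (0 | 0) into 0, now (0 & 1)
step 5: and_true (←) rewrites 0 into (0 & 1), now ((0 & 1) & 1)
step 6: and_true (←) rewrites 0 into (0 & 1), now (((0 & 1) & 1) & 1)
step 7: and_true (←) rewrites ((0 & 1) & 1) into (((0 & 1) & 1) & 1), which is E2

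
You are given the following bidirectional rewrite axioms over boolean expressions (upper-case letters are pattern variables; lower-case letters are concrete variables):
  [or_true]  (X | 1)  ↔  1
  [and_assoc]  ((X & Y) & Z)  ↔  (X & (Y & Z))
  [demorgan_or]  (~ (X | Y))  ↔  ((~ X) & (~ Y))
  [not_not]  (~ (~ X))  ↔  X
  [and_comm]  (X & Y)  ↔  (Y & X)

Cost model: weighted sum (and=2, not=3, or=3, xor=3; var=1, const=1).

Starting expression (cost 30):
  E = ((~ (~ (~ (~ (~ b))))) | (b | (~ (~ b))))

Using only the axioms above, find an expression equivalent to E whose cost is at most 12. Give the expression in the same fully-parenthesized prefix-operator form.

1. [not_not →] (~ (~ (~ (~ b))))  →  (~ (~ b));  E = ((~ (~ (~ b))) | (b | (~ (~ b))))
2. [not_not →] (~ (~ b))  →  b;  E = ((~ (~ (~ b))) | (b | b))
3. [not_not →] (~ (~ (~ b)))  →  (~ b);  cost 12 ≤ 12, done

((~ b) | (b | b))   [cost 12]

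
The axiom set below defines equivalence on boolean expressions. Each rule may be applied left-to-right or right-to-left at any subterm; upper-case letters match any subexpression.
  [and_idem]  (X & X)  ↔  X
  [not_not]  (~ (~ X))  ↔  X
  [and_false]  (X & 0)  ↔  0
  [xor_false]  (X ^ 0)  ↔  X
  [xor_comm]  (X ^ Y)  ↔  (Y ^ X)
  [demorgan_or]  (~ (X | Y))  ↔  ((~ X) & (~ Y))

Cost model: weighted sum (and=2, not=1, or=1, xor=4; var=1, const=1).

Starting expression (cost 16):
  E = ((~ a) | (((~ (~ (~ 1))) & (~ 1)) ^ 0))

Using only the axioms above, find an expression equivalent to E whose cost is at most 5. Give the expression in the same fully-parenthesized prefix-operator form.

step 1: xor_false (→) rewrites (((~ (~ (~ 1))) & (~ 1)) ^ 0) into ((~ (~ (~ 1))) & (~ 1)), now ((~ a) | ((~ (~ (~ 1))) & (~ 1)))
step 2: not_not (→) rewrites (~ (~ (~ 1))) into (~ 1), now ((~ a) | ((~ 1) & (~ 1)))
step 3: and_idem (→) rewrites ((~ 1) & (~ 1)) into (~ 1), reaching cost 5 (bound 5)

((~ a) | (~ 1))   [cost 5]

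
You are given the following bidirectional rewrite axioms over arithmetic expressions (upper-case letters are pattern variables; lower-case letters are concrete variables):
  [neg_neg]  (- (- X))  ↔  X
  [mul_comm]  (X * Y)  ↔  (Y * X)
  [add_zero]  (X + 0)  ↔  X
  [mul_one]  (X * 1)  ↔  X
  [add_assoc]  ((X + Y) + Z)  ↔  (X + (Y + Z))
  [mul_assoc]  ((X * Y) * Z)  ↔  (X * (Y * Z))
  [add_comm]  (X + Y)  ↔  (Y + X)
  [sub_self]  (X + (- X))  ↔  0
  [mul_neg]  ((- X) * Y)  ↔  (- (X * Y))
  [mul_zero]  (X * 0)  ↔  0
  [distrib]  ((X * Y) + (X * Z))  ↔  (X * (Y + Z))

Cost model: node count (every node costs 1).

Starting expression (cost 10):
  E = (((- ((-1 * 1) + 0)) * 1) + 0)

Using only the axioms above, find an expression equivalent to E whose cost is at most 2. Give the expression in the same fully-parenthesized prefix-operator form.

step 1: mul_one (→) rewrites ((- ((-1 * 1) + 0)) * 1) into (- ((-1 * 1) + 0)), now ((- ((-1 * 1) + 0)) + 0)
step 2: add_zero (→) rewrites ((- ((-1 * 1) + 0)) + 0) into (- ((-1 * 1) + 0))
step 3: add_zero (→) rewrites ((-1 * 1) + 0) into (-1 * 1), now (- (-1 * 1))
step 4: mul_one (→) rewrites (-1 * 1) into -1, reaching cost 2 (bound 2)

(- -1)   [cost 2]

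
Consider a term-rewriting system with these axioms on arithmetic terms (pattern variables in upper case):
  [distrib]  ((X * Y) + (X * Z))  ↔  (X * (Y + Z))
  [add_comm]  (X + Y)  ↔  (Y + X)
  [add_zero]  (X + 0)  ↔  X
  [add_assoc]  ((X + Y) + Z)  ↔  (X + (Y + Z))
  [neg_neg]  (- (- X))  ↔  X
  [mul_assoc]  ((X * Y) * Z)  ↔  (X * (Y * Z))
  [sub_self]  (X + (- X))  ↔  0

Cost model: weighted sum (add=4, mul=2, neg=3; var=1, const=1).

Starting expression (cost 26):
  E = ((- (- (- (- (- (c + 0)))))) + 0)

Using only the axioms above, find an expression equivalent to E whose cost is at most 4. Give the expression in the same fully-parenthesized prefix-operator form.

(- c)   [cost 4]

(1) (- (- (- (- (c + 0)))))  =[neg_neg →]=  (- (- (c + 0)))    ⊢ ((- (- (- (c + 0)))) + 0)
(2) ((- (- (- (c + 0)))) + 0)  =[add_zero →]=  (- (- (- (c + 0))))
(3) (- (- (c + 0)))  =[neg_neg →]=  (c + 0)    ⊢ (- (c + 0))
(4) (c + 0)  =[add_zero →]=  c    ⊢ cost 4, within 4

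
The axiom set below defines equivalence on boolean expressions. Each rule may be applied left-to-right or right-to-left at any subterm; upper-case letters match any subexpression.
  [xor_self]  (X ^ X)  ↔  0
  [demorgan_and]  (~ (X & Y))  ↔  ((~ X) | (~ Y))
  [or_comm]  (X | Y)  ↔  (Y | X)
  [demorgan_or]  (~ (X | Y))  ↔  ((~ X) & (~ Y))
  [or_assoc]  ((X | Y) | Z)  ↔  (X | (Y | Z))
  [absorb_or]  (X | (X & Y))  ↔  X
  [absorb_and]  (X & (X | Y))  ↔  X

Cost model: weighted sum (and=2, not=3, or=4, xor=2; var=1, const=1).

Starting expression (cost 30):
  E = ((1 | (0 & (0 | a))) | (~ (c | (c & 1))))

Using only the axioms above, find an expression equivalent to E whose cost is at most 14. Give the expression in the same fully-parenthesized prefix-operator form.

((1 | 0) | (~ c))   [cost 14]

(1) (0 & (0 | a))  =[absorb_and →]=  0    ⊢ ((1 | 0) | (~ (c | (c & 1))))
(2) (c | (c & 1))  =[absorb_or →]=  c    ⊢ cost 14, within 14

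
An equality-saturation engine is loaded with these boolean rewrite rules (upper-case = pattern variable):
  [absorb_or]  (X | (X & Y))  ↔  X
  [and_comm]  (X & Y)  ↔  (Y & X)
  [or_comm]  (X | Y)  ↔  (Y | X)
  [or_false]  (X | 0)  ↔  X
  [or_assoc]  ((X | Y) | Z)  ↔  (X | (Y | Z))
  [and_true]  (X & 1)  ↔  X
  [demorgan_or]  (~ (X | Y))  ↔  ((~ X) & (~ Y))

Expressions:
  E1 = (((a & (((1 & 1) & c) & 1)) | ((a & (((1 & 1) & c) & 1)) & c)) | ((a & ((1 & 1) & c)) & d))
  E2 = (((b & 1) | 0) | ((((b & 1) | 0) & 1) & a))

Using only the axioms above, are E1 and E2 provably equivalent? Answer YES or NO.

NO

Every axiom is a valid identity, so a rewrite proof would force E1 and E2 to agree under every assignment.
At a=0, b=1, c=0, d=0: E1 = 0 but E2 = 1; they differ, so no derivation exists.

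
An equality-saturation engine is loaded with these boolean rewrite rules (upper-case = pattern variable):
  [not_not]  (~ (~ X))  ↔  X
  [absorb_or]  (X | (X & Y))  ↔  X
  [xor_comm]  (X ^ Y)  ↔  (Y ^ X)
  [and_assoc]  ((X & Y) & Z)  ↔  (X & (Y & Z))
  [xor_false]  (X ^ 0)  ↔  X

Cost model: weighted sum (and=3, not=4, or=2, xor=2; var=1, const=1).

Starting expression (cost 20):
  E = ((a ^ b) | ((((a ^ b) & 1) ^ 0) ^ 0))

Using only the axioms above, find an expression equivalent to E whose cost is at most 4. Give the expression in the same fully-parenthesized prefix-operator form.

(a ^ b)   [cost 4]

(1) ((((a ^ b) & 1) ^ 0) ^ 0)  =[xor_false →]=  (((a ^ b) & 1) ^ 0)    ⊢ ((a ^ b) | (((a ^ b) & 1) ^ 0))
(2) (((a ^ b) & 1) ^ 0)  =[xor_false →]=  ((a ^ b) & 1)    ⊢ ((a ^ b) | ((a ^ b) & 1))
(3) ((a ^ b) | ((a ^ b) & 1))  =[absorb_or →]=  (a ^ b)    ⊢ cost 4, within 4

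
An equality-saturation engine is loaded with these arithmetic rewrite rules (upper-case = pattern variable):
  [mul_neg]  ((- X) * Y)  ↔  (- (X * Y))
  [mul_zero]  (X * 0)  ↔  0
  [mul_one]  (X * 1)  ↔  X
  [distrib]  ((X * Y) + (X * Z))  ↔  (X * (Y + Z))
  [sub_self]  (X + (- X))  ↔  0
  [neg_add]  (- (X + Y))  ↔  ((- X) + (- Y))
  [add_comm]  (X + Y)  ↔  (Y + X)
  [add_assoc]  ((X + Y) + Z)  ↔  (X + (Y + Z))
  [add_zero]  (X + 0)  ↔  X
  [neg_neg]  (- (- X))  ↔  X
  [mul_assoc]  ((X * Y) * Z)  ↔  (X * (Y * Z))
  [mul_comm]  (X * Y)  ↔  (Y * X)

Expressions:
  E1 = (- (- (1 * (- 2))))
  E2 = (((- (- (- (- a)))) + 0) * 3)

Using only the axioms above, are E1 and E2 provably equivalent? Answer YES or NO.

NO

The axioms are sound identities: if E1 ↔* E2 then E1 and E2 evaluate identically under any assignment.
Under a=0: E1 evaluates to -2, E2 to 0. Distinct ⇒ no rewrite sequence connects them.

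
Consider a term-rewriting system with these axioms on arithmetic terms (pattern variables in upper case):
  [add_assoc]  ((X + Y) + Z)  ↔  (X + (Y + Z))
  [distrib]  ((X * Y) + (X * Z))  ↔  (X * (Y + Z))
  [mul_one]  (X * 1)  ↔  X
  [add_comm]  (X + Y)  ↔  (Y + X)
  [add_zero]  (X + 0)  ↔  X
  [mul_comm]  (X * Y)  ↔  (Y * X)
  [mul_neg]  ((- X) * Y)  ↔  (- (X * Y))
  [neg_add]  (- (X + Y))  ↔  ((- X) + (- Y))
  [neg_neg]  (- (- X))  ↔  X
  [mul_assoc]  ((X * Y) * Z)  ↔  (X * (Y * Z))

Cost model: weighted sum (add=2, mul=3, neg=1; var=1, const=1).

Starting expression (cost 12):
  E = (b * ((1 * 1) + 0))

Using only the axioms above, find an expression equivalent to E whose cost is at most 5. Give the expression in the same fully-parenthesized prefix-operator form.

(1 * b)   [cost 5]

step 1: mul_comm (→) rewrites (b * ((1 * 1) + 0)) into (((1 * 1) + 0) * b)
step 2: add_zero (→) rewrites ((1 * 1) + 0) into (1 * 1), now ((1 * 1) * b)
step 3: mul_one (→) rewrites (1 * 1) into 1, reaching cost 5 (bound 5)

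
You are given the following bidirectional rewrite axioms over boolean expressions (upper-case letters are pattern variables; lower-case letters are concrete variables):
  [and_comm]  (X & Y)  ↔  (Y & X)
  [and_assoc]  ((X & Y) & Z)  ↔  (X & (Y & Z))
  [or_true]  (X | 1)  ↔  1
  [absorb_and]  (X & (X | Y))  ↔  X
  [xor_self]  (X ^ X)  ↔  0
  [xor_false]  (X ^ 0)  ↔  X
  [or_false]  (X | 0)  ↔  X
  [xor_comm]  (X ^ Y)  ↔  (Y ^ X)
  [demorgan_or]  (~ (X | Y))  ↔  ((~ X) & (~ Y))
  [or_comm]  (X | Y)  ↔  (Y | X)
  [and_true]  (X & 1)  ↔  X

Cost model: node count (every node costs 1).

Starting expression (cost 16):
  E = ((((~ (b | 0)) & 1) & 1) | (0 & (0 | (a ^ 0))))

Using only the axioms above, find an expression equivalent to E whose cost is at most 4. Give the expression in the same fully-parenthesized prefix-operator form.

step 1: and_true (→) rewrites (((~ (b | 0)) & 1) & 1) into ((~ (b | 0)) & 1), now (((~ (b | 0)) & 1) | (0 & (0 | (a ^ 0))))
step 2: xor_false (→) rewrites (a ^ 0) into a, now (((~ (b | 0)) & 1) | (0 & (0 | a)))
step 3: and_true (→) rewrites ((~ (b | 0)) & 1) into (~ (b | 0)), now ((~ (b | 0)) | (0 & (0 | a)))
step 4: absorb_and (→) rewrites (0 & (0 | a)) into 0, now ((~ (b | 0)) | 0)
step 5: or_false (→) rewrites ((~ (b | 0)) | 0) into (~ (b | 0)), reaching cost 4 (bound 4)

(~ (b | 0))   [cost 4]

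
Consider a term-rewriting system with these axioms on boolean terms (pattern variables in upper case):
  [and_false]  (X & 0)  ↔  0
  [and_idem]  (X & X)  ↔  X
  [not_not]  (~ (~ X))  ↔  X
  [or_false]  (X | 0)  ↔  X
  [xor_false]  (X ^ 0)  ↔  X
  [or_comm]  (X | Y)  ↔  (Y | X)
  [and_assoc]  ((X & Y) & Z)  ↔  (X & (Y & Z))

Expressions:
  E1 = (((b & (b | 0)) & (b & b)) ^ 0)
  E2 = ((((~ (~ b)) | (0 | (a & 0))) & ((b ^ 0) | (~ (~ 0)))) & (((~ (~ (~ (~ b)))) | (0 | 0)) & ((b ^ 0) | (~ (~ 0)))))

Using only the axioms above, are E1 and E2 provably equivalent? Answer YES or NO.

(1) (b | 0)  =[or_false →]=  b    ⊢ (((b & b) & (b & b)) ^ 0)
(2) ((b & b) & (b & b))  =[and_idem →]=  (b & b)    ⊢ ((b & b) ^ 0)
(3) ((b & b) ^ 0)  =[xor_false →]=  (b & b)
(4) b  =[not_not ←]=  (~ (~ b))    ⊢ ((~ (~ b)) & b)
(5) (~ (~ b))  =[or_false ←]=  ((~ (~ b)) | 0)    ⊢ (((~ (~ b)) | 0) & b)
(6) b  =[or_false ←]=  (b | 0)    ⊢ (((~ (~ b)) | 0) & (b | 0))
(7) 0  =[not_not ←]=  (~ (~ 0))    ⊢ (((~ (~ b)) | 0) & (b | (~ (~ 0))))
(8) 0  =[or_false ←]=  (0 | 0)    ⊢ (((~ (~ b)) | (0 | 0)) & (b | (~ (~ 0))))
(9) b  =[xor_false ←]=  (b ^ 0)    ⊢ (((~ (~ b)) | (0 | 0)) & ((b ^ 0) | (~ (~ 0))))
(10) (((~ (~ b)) | (0 | 0)) & ((b ^ 0) | (~ (~ 0))))  =[and_idem ←]=  ((((~ (~ b)) | (0 | 0)) & ((b ^ 0) | (~ (~ 0)))) & (((~ (~ b)) | (0 | 0)) & ((b ^ 0) | (~ (~ 0)))))
(11) 0  =[and_false ←]=  (a & 0)    ⊢ ((((~ (~ b)) | (0 | (a & 0))) & ((b ^ 0) | (~ (~ 0)))) & (((~ (~ b)) | (0 | 0)) & ((b ^ 0) | (~ (~ 0)))))
(12) (~ b)  =[not_not ←]=  (~ (~ (~ b)))    ⊢ E2

YES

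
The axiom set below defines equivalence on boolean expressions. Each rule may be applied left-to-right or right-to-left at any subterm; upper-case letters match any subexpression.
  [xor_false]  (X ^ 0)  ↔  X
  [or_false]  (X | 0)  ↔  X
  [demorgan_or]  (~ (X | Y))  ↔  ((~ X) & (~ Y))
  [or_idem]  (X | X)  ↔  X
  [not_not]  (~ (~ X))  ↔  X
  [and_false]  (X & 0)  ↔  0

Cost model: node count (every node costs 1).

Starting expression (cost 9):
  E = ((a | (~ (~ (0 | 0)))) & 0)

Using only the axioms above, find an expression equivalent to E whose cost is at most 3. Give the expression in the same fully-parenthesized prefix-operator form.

(1) (0 | 0)  =[or_false →]=  0    ⊢ ((a | (~ (~ 0))) & 0)
(2) (~ (~ 0))  =[not_not →]=  0    ⊢ ((a | 0) & 0)
(3) (a | 0)  =[or_false →]=  a    ⊢ cost 3, within 3

(a & 0)   [cost 3]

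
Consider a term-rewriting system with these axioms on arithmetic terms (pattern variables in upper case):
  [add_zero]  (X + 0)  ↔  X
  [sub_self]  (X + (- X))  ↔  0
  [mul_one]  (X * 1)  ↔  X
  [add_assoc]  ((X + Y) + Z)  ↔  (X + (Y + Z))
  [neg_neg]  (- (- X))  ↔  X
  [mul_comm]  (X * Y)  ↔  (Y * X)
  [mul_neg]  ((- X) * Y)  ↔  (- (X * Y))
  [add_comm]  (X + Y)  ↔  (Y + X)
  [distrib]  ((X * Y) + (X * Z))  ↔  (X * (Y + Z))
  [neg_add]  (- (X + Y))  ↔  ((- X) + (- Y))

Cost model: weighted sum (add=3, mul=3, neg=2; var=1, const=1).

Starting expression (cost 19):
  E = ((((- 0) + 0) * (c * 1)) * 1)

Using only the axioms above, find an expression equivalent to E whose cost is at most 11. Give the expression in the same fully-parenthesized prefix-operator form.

((- 0) * (c * 1))   [cost 11]

step 1: mul_one (→) rewrites ((((- 0) + 0) * (c * 1)) * 1) into (((- 0) + 0) * (c * 1))
step 2: add_zero (→) rewrites ((- 0) + 0) into (- 0), reaching cost 11 (bound 11)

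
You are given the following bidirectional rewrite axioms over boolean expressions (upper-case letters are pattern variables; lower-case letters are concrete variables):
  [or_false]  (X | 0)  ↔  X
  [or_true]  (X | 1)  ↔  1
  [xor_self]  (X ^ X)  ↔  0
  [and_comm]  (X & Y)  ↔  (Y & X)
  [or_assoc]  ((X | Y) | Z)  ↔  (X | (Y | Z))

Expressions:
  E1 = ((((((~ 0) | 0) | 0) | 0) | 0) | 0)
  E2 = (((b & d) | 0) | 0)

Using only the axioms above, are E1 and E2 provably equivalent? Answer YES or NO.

NO

All listed rules preserve value, hence provable equivalence implies equal values everywhere; look for a separating assignment.
b=0, d=0 gives E1 ↦ 1, E2 ↦ 0; values differ ⇒ not provably equivalent.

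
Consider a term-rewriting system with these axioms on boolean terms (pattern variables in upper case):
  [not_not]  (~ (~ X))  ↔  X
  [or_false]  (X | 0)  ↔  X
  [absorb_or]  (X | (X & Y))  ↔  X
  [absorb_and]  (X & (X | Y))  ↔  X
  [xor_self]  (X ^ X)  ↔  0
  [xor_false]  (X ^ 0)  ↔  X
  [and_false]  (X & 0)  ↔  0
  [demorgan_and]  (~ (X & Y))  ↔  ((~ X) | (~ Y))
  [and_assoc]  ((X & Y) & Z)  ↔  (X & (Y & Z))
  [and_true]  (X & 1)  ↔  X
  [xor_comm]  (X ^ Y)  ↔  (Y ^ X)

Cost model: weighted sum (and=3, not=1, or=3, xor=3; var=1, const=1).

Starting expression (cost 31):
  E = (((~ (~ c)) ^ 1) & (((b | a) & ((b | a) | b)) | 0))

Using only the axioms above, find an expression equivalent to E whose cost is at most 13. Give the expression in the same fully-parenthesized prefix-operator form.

(1) (~ (~ c))  =[not_not →]=  c    ⊢ ((c ^ 1) & (((b | a) & ((b | a) | b)) | 0))
(2) ((b | a) & ((b | a) | b))  =[absorb_and →]=  (b | a)    ⊢ ((c ^ 1) & ((b | a) | 0))
(3) ((b | a) | 0)  =[or_false →]=  (b | a)    ⊢ cost 13, within 13

((c ^ 1) & (b | a))   [cost 13]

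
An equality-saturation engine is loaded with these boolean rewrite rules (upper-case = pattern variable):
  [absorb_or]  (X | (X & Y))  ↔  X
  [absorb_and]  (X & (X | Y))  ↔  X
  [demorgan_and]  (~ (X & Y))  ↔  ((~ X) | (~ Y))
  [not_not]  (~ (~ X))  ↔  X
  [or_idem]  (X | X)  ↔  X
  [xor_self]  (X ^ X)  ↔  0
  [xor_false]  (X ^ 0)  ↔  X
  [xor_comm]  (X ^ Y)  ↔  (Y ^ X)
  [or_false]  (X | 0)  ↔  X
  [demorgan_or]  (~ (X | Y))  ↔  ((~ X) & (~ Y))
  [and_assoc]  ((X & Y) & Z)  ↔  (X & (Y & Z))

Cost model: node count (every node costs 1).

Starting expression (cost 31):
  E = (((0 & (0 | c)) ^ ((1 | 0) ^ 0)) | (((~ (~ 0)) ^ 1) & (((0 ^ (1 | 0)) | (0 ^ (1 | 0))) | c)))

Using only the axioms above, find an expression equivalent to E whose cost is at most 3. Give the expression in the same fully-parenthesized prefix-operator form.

(0 ^ 1)   [cost 3]

step 1: or_idem (→) rewrites ((0 ^ (1 | 0)) | (0 ^ (1 | 0))) into (0 ^ (1 | 0)), now (((0 & (0 | c)) ^ ((1 | 0) ^ 0)) | (((~ (~ 0)) ^ 1) & ((0 ^ (1 | 0)) | c)))
step 2: or_false (→) rewrites (1 | 0) into 1, now (((0 & (0 | c)) ^ (1 ^ 0)) | (((~ (~ 0)) ^ 1) & ((0 ^ (1 | 0)) | c)))
step 3: not_not (→) rewrites (~ (~ 0)) into 0, now (((0 & (0 | c)) ^ (1 ^ 0)) | ((0 ^ 1) & ((0 ^ (1 | 0)) | c)))
step 4: xor_false (→) rewrites (1 ^ 0) into 1, now (((0 & (0 | c)) ^ 1) | ((0 ^ 1) & ((0 ^ (1 | 0)) | c)))
step 5: or_false (→) rewrites (1 | 0) into 1, now (((0 & (0 | c)) ^ 1) | ((0 ^ 1) & ((0 ^ 1) | c)))
step 6: absorb_and (→) rewrites (0 & (0 | c)) into 0, now ((0 ^ 1) | ((0 ^ 1) & ((0 ^ 1) | c)))
step 7: absorb_and (→) rewrites ((0 ^ 1) & ((0 ^ 1) | c)) into (0 ^ 1), now ((0 ^ 1) | (0 ^ 1))
step 8: or_idem (→) rewrites ((0 ^ 1) | (0 ^ 1)) into (0 ^ 1), reaching cost 3 (bound 3)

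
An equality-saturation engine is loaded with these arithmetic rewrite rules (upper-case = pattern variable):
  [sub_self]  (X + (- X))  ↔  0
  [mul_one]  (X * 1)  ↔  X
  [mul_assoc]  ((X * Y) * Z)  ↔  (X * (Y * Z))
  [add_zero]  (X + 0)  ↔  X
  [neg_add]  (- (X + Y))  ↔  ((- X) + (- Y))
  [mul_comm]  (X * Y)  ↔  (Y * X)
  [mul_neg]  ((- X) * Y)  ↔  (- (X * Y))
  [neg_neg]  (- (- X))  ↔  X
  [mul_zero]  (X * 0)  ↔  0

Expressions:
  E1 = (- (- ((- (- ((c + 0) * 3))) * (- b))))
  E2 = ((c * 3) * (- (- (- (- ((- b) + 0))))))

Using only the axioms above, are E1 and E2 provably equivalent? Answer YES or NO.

YES

1. [neg_neg →] (- (- ((c + 0) * 3)))  →  ((c + 0) * 3);  E1 = (- (- (((c + 0) * 3) * (- b))))
2. [add_zero →] (c + 0)  →  c;  E1 = (- (- ((c * 3) * (- b))))
3. [neg_neg →] (- (- ((c * 3) * (- b))))  →  ((c * 3) * (- b))
4. [neg_neg ←] (- b)  →  (- (- (- b)));  E1 = ((c * 3) * (- (- (- b))))
5. [neg_neg ←] (- b)  →  (- (- (- b)));  E1 = ((c * 3) * (- (- (- (- (- b))))))
6. [add_zero ←] (- b)  →  ((- b) + 0);  this is E2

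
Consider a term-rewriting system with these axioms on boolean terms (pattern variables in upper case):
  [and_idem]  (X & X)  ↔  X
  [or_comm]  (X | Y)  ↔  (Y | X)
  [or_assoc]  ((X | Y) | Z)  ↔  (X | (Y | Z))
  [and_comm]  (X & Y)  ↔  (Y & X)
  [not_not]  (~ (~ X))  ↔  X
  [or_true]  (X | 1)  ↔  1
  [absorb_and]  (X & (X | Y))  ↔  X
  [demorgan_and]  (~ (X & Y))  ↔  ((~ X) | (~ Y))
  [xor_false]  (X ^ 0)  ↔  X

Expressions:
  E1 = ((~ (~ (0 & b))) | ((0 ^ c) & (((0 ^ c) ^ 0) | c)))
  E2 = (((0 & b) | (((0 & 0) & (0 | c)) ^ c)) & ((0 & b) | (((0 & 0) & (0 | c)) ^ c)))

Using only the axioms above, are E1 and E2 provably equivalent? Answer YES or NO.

YES

(1) ((0 ^ c) ^ 0)  =[xor_false →]=  (0 ^ c)    ⊢ ((~ (~ (0 & b))) | ((0 ^ c) & ((0 ^ c) | c)))
(2) ((0 ^ c) & ((0 ^ c) | c))  =[absorb_and →]=  (0 ^ c)    ⊢ ((~ (~ (0 & b))) | (0 ^ c))
(3) (~ (~ (0 & b)))  =[not_not →]=  (0 & b)    ⊢ ((0 & b) | (0 ^ c))
(4) 0  =[absorb_and ←]=  (0 & (0 | c))    ⊢ ((0 & b) | ((0 & (0 | c)) ^ c))
(5) 0  =[and_idem ←]=  (0 & 0)    ⊢ ((0 & b) | (((0 & 0) & (0 | c)) ^ c))
(6) ((0 & b) | (((0 & 0) & (0 | c)) ^ c))  =[and_idem ←]=  (((0 & b) | (((0 & 0) & (0 | c)) ^ c)) & ((0 & b) | (((0 & 0) & (0 | c)) ^ c)))    ⊢ E2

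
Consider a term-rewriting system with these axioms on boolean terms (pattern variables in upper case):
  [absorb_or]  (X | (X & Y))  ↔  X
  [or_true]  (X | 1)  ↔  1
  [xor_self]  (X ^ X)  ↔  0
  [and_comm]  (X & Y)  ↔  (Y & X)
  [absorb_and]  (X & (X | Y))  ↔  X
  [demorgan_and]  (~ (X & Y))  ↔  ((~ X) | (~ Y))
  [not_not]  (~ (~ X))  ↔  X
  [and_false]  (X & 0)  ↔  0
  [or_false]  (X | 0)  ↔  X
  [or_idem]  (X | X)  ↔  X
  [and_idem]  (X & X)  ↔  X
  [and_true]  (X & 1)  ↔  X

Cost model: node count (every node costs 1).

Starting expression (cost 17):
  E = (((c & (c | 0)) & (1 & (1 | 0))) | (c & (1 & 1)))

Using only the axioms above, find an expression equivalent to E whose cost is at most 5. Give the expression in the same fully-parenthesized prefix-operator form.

step 1: or_false (→) rewrites (1 | 0) into 1, now (((c & (c | 0)) & (1 & 1)) | (c & (1 & 1)))
step 2: absorb_and (→) rewrites (c & (c | 0)) into c, now ((c & (1 & 1)) | (c & (1 & 1)))
step 3: or_idem (→) rewrites ((c & (1 & 1)) | (c & (1 & 1))) into (c & (1 & 1)), reaching cost 5 (bound 5)

(c & (1 & 1))   [cost 5]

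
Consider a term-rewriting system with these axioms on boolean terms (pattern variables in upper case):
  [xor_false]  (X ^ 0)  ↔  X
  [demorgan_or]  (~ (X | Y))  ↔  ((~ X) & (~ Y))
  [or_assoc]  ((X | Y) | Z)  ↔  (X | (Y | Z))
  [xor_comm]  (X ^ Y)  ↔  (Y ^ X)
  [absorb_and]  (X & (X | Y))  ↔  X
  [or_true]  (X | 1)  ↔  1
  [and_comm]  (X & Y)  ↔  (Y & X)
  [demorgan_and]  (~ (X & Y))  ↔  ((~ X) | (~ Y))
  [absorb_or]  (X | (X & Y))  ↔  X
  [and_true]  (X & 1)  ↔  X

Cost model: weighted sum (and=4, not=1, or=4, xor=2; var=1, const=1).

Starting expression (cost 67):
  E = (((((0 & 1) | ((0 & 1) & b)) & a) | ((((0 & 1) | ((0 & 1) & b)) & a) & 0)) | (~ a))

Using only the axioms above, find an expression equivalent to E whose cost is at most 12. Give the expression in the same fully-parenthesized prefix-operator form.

step 1: absorb_or (→) rewrites ((((0 & 1) | ((0 & 1) & b)) & a) | ((((0 & 1) | ((0 & 1) & b)) & a) & 0)) into (((0 & 1) | ((0 & 1) & b)) & a), now ((((0 & 1) | ((0 & 1) & b)) & a) | (~ a))
step 2: absorb_or (→) rewrites ((0 & 1) | ((0 & 1) & b)) into (0 & 1), now (((0 & 1) & a) | (~ a))
step 3: and_true (→) rewrites (0 & 1) into 0, reaching cost 12 (bound 12)

((0 & a) | (~ a))   [cost 12]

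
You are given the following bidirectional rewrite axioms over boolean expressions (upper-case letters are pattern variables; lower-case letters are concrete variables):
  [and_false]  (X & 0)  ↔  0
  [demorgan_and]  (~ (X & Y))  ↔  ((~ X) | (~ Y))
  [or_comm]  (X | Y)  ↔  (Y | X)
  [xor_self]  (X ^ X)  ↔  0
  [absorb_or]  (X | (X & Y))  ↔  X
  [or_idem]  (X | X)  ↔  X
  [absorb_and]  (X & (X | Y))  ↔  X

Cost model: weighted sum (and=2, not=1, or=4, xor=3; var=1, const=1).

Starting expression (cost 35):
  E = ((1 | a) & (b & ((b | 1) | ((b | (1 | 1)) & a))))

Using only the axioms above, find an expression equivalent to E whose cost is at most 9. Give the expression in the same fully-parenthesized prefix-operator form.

1. [or_idem →] (1 | 1)  →  1;  E = ((1 | a) & (b & ((b | 1) | ((b | 1) & a))))
2. [absorb_or →] ((b | 1) | ((b | 1) & a))  →  (b | 1);  E = ((1 | a) & (b & (b | 1)))
3. [absorb_and →] (b & (b | 1))  →  b;  cost 9 ≤ 9, done

((1 | a) & b)   [cost 9]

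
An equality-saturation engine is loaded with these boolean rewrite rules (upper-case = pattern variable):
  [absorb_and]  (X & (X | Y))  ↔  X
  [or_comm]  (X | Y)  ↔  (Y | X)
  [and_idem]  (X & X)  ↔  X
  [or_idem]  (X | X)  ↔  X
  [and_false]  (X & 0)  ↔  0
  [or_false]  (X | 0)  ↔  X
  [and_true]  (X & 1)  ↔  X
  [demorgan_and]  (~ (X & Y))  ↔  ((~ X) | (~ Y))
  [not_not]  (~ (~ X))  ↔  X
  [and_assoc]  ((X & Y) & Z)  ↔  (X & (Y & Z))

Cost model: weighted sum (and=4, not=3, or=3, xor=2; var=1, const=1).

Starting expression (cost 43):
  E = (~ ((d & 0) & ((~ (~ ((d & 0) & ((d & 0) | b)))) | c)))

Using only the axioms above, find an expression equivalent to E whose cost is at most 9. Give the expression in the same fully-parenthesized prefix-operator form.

step 1: not_not (→) rewrites (~ (~ ((d & 0) & ((d & 0) | b)))) into ((d & 0) & ((d & 0) | b)), now (~ ((d & 0) & (((d & 0) & ((d & 0) | b)) | c)))
step 2: absorb_and (→) rewrites ((d & 0) & ((d & 0) | b)) into (d & 0), now (~ ((d & 0) & ((d & 0) | c)))
step 3: absorb_and (→) rewrites ((d & 0) & ((d & 0) | c)) into (d & 0), reaching cost 9 (bound 9)

(~ (d & 0))   [cost 9]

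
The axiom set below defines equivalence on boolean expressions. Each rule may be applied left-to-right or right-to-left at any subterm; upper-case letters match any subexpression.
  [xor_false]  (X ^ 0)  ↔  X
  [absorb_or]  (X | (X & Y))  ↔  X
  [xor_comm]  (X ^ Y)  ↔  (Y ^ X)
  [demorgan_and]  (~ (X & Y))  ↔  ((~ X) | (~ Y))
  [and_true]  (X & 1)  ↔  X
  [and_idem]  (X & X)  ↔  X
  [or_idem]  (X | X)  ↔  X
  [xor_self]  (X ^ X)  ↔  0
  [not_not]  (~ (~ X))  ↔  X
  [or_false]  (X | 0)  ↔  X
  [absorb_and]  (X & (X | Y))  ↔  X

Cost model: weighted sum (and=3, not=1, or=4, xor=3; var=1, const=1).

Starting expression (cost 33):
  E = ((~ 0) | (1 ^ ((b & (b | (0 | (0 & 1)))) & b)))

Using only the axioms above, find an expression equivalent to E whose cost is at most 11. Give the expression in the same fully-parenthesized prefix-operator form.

((~ 0) | (1 ^ b))   [cost 11]

(1) (0 | (0 & 1))  =[absorb_or →]=  0    ⊢ ((~ 0) | (1 ^ ((b & (b | 0)) & b)))
(2) (b & (b | 0))  =[absorb_and →]=  b    ⊢ ((~ 0) | (1 ^ (b & b)))
(3) (b & b)  =[and_idem →]=  b    ⊢ cost 11, within 11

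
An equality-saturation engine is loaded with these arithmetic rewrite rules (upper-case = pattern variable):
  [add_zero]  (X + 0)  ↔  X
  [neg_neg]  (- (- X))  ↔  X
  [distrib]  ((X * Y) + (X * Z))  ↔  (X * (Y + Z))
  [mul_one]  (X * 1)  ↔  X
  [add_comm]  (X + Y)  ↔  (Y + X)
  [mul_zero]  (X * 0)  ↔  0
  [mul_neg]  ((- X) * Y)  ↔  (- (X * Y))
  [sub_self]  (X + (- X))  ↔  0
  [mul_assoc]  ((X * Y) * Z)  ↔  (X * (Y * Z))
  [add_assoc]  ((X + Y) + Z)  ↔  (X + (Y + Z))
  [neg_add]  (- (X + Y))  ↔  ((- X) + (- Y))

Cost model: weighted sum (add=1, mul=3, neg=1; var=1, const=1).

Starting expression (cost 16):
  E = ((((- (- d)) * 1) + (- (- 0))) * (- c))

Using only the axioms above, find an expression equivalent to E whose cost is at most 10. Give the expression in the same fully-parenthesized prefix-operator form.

((d * 1) * (- c))   [cost 10]

1. [neg_neg →] (- (- d))  →  d;  E = (((d * 1) + (- (- 0))) * (- c))
2. [neg_neg →] (- (- 0))  →  0;  E = (((d * 1) + 0) * (- c))
3. [add_zero →] ((d * 1) + 0)  →  (d * 1);  cost 10 ≤ 10, done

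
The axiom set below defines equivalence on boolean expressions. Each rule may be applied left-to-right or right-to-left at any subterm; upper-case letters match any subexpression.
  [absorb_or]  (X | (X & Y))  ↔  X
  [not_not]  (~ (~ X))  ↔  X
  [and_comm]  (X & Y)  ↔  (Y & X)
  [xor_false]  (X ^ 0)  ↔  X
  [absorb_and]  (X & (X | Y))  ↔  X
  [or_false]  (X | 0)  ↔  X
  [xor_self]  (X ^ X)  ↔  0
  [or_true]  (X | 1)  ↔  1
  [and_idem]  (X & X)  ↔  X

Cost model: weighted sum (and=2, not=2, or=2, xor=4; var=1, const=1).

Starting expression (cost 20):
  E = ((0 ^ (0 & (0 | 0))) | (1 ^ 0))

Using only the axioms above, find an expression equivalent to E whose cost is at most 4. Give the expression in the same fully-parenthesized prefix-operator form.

(0 | 1)   [cost 4]

step 1: xor_false (→) rewrites (1 ^ 0) into 1, now ((0 ^ (0 & (0 | 0))) | 1)
step 2: absorb_and (→) rewrites (0 & (0 | 0)) into 0, now ((0 ^ 0) | 1)
step 3: xor_false (→) rewrites (0 ^ 0) into 0, reaching cost 4 (bound 4)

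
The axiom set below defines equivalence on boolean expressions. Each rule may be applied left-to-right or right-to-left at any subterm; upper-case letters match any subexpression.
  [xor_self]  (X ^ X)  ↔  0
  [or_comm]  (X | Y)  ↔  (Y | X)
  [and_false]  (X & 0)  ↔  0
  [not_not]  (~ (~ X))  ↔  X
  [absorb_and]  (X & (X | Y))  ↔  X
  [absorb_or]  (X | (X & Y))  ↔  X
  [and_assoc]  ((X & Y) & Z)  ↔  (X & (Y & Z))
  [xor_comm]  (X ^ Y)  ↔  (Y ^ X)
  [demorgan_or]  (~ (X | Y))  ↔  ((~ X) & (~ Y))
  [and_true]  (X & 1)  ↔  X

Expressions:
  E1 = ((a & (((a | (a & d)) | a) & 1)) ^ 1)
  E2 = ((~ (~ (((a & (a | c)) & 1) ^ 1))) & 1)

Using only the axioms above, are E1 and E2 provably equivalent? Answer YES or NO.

(1) (((a | (a & d)) | a) & 1)  =[and_true →]=  ((a | (a & d)) | a)    ⊢ ((a & ((a | (a & d)) | a)) ^ 1)
(2) (a | (a & d))  =[absorb_or →]=  a    ⊢ ((a & (a | a)) ^ 1)
(3) (a & (a | a))  =[absorb_and →]=  a    ⊢ (a ^ 1)
(4) a  =[and_true ←]=  (a & 1)    ⊢ ((a & 1) ^ 1)
(5) ((a & 1) ^ 1)  =[and_true ←]=  (((a & 1) ^ 1) & 1)
(6) ((a & 1) ^ 1)  =[not_not ←]=  (~ (~ ((a & 1) ^ 1)))    ⊢ ((~ (~ ((a & 1) ^ 1))) & 1)
(7) a  =[absorb_and ←]=  (a & (a | c))    ⊢ E2

YES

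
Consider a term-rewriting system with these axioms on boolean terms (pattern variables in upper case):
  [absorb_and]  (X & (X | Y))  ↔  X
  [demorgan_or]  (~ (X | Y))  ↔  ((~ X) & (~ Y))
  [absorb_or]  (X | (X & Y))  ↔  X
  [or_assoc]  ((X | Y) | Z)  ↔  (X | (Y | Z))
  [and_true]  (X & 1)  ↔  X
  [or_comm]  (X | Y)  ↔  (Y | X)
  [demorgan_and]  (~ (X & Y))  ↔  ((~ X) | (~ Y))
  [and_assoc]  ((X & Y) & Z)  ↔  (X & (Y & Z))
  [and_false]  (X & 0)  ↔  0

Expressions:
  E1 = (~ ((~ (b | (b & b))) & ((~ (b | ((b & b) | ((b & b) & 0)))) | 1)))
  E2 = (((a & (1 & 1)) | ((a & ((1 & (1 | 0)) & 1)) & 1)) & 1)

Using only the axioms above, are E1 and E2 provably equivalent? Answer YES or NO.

Every axiom is a valid identity, so a rewrite proof would force E1 and E2 to agree under every assignment.
At a=0, b=1: E1 = 1 but E2 = 0; they differ, so no derivation exists.

NO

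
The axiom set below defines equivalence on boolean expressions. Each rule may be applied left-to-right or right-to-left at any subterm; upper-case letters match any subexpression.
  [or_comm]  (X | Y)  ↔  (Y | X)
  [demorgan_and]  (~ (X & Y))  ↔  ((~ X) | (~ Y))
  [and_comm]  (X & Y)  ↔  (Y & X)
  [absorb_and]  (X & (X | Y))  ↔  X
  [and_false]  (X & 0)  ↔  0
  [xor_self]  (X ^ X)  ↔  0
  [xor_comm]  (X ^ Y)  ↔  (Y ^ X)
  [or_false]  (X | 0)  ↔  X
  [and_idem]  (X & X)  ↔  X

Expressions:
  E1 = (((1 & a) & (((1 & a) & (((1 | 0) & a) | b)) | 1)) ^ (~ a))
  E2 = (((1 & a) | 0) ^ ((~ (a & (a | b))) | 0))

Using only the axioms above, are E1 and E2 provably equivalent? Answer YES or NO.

YES

step 1: or_false (→) rewrites (1 | 0) into 1, now (((1 & a) & (((1 & a) & ((1 & a) | b)) | 1)) ^ (~ a))
step 2: absorb_and (→) rewrites ((1 & a) & ((1 & a) | b)) into (1 & a), now (((1 & a) & ((1 & a) | 1)) ^ (~ a))
step 3: absorb_and (→) rewrites ((1 & a) & ((1 & a) | 1)) into (1 & a), now ((1 & a) ^ (~ a))
step 4: or_false (←) rewrites (1 & a) into ((1 & a) | 0), now (((1 & a) | 0) ^ (~ a))
step 5: or_false (←) rewrites (~ a) into ((~ a) | 0), now (((1 & a) | 0) ^ ((~ a) | 0))
step 6: absorb_and (←) rewrites a into (a & (a | b)), which is E2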